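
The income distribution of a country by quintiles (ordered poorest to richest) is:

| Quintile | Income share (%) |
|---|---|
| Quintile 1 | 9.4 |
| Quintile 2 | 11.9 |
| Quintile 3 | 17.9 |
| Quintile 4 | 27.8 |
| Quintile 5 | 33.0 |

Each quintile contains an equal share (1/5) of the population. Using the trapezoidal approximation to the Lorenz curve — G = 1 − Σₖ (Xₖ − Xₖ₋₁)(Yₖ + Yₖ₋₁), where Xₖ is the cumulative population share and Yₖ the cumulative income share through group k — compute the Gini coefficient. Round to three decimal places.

0.252

Cumulative income shares Yₖ: 0.0940, 0.2130, 0.3920, 0.6700, 1.0000
Σ (Xₖ−Xₖ₋₁)(Yₖ+Yₖ₋₁) = (1/5)(0.0940+0.0000) + (1/5)(0.2130+0.0940) + (1/5)(0.3920+0.2130) + (1/5)(0.6700+0.3920) + (1/5)(1.0000+0.6700)
  = 0.0188 + 0.0614 + 0.1210 + 0.2124 + 0.3340 = 0.7476
G = 1 − 0.7476 = 0.2524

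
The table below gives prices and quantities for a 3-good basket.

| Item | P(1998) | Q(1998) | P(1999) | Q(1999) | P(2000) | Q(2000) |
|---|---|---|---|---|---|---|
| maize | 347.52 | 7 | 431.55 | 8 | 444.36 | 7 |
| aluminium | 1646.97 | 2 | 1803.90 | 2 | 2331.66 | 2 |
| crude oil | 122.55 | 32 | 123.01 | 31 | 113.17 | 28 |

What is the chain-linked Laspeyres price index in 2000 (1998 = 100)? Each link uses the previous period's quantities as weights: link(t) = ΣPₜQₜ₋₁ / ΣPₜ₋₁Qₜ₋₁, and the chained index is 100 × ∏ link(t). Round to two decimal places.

Link 1998→1999:
ΣP(1999)Q(1998) = 431.55×7 + 1803.90×2 + 123.01×32 = 3020.85 + 3607.8 + 3936.32 = 10564.97
ΣP(1998)Q(1998) = 347.52×7 + 1646.97×2 + 122.55×32 = 2432.64 + 3293.94 + 3921.6 = 9648.18
link = 10564.97/9648.18 = 1.095022
Link 1999→2000:
ΣP(2000)Q(1999) = 444.36×8 + 2331.66×2 + 113.17×31 = 3554.88 + 4663.32 + 3508.27 = 11726.47
ΣP(1999)Q(1999) = 431.55×8 + 1803.90×2 + 123.01×31 = 3452.4 + 3607.8 + 3813.31 = 10873.51
link = 11726.47/10873.51 = 1.078444
Chained index = 100 × 1.095022 × 1.078444 = 118.0920

118.09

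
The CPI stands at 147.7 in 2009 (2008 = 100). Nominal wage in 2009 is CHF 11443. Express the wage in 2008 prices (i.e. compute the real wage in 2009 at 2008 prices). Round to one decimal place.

Real = Nominal ÷ (Index/100) = 11443 ÷ (147.7/100)
     = 11443 ÷ 1.477 = 7747.4611

7747.5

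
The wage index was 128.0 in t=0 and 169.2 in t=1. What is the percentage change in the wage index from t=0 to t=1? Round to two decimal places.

Change = (169.2 − 128.0) / 128.0 × 100
       = 41.2 / 128.0 × 100 = 32.1875%

32.19%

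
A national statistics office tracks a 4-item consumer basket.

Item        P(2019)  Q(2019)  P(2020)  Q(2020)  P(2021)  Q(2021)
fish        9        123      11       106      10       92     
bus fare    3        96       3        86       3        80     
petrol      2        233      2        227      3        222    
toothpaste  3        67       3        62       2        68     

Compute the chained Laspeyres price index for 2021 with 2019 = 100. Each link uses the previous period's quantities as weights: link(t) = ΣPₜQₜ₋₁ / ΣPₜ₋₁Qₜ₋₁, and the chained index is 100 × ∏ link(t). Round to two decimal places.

115.13

Link 2019→2020:
ΣP(2020)Q(2019) = 11×123 + 3×96 + 2×233 + 3×67 = 1353 + 288 + 466 + 201 = 2308
ΣP(2019)Q(2019) = 9×123 + 3×96 + 2×233 + 3×67 = 1107 + 288 + 466 + 201 = 2062
link = 2308/2062 = 1.119302
Link 2020→2021:
ΣP(2021)Q(2020) = 10×106 + 3×86 + 3×227 + 2×62 = 1060 + 258 + 681 + 124 = 2123
ΣP(2020)Q(2020) = 11×106 + 3×86 + 2×227 + 3×62 = 1166 + 258 + 454 + 186 = 2064
link = 2123/2064 = 1.028585
Chained index = 100 × 1.119302 × 1.028585 = 115.1297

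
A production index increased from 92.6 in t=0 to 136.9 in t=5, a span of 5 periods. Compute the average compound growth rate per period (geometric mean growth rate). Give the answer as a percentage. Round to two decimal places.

Growth factor = (136.9/92.6)^(1/5) = (1.478402)^(1/5) = 1.081331
Growth rate = 1.081331 − 1 = 0.081331 = 8.1331%

8.13%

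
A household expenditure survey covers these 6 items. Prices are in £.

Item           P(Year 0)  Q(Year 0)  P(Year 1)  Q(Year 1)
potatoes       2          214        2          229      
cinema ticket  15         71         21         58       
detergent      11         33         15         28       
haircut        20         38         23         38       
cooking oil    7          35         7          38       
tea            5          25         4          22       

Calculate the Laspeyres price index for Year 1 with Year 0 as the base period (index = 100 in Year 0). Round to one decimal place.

Laspeyres price index uses base-period quantities as weights.
ΣP(Year 1)·Q(Year 0) = 2×214 + 21×71 + 15×33 + 23×38 + 7×35 + 4×25 = 428 + 1491 + 495 + 874 + 245 + 100 = 3633
ΣP(Year 0)·Q(Year 0) = 2×214 + 15×71 + 11×33 + 20×38 + 7×35 + 5×25 = 428 + 1065 + 363 + 760 + 245 + 125 = 2986
Index = 3633 / 2986 × 100 = 121.6678

121.7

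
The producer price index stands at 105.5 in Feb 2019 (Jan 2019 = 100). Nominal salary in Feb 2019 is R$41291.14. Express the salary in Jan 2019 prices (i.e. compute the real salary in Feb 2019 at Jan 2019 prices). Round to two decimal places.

Real = Nominal ÷ (Index/100) = 41291.14 ÷ (105.5/100)
     = 41291.14 ÷ 1.055 = 39138.5213

39138.52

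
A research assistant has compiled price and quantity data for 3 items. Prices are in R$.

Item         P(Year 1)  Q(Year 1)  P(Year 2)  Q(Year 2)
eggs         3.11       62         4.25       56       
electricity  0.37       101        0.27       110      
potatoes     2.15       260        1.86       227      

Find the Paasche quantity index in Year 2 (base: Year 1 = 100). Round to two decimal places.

Paasche quantity index uses current-period prices as weights.
ΣP(Year 2)·Q(Year 2) = 4.25×56 + 0.27×110 + 1.86×227 = 238 + 29.7 + 422.22 = 689.92
ΣP(Year 2)·Q(Year 1) = 4.25×62 + 0.27×101 + 1.86×260 = 263.5 + 27.27 + 483.6 = 774.37
Index = 689.92 / 774.37 × 100 = 89.0944

89.09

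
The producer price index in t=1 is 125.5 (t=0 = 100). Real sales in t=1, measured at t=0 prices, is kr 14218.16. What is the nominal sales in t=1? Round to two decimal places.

Nominal = Real × (Index/100) = 14218.16 × (125.5/100)
        = 14218.16 × 1.255 = 17843.7908

17843.79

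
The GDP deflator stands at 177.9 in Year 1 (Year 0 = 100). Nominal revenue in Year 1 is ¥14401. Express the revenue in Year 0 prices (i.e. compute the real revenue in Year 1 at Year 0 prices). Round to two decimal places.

Real = Nominal ÷ (Index/100) = 14401 ÷ (177.9/100)
     = 14401 ÷ 1.779 = 8094.9972

8095.00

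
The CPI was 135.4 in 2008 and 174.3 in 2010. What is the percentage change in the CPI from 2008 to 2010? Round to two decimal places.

Change = (174.3 − 135.4) / 135.4 × 100
       = 38.9 / 135.4 × 100 = 28.7297%

28.73%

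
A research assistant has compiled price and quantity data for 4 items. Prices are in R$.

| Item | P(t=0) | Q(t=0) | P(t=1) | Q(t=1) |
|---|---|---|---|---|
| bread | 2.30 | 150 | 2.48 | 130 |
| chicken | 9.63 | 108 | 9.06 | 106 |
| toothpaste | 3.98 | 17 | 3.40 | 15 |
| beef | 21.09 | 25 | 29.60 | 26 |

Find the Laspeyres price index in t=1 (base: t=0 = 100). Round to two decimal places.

Laspeyres price index uses base-period quantities as weights.
ΣP(t=1)·Q(t=0) = 2.48×150 + 9.06×108 + 3.40×17 + 29.60×25 = 372 + 978.48 + 57.8 + 740 = 2148.28
ΣP(t=0)·Q(t=0) = 2.30×150 + 9.63×108 + 3.98×17 + 21.09×25 = 345 + 1040.04 + 67.66 + 527.25 = 1979.95
Index = 2148.28 / 1979.95 × 100 = 108.5017

108.50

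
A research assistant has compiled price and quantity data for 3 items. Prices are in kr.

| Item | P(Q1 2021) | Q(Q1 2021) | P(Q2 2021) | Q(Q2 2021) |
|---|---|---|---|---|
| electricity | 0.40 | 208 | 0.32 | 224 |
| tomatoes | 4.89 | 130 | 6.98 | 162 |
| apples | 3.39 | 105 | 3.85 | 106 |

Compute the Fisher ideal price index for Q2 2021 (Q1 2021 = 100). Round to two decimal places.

Laspeyres component (base-period weights):
ΣP(Q2 2021)Q(Q1 2021) = 0.32×208 + 6.98×130 + 3.85×105 = 66.56 + 907.4 + 404.25 = 1378.21
ΣP(Q1 2021)Q(Q1 2021) = 0.40×208 + 4.89×130 + 3.39×105 = 83.2 + 635.7 + 355.95 = 1074.85
L = 1378.21 / 1074.85 × 100 = 128.2235
Paasche component (current-period weights):
ΣP(Q2 2021)Q(Q2 2021) = 0.32×224 + 6.98×162 + 3.85×106 = 71.68 + 1130.76 + 408.1 = 1610.54
ΣP(Q1 2021)Q(Q2 2021) = 0.40×224 + 4.89×162 + 3.39×106 = 89.6 + 792.18 + 359.34 = 1241.12
P = 1610.54 / 1241.12 × 100 = 129.7651
Fisher = √(L × P) = √(128.2235 × 129.7651) = 128.9920

128.99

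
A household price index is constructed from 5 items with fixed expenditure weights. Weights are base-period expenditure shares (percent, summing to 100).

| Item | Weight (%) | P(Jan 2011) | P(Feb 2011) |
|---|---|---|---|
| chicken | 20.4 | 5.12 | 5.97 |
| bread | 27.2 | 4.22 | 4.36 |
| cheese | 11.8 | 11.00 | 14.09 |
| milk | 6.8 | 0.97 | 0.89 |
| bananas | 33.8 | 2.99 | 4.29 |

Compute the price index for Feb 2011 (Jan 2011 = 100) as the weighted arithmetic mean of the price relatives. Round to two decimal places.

chicken: 20.4 × (5.97/5.12) = 20.4 × 1.166016 = 23.7867
bread: 27.2 × (4.36/4.22) = 27.2 × 1.033175 = 28.1024
cheese: 11.8 × (14.09/11.00) = 11.8 × 1.280909 = 15.1147
milk: 6.8 × (0.89/0.97) = 6.8 × 0.917526 = 6.2392
bananas: 33.8 × (4.29/2.99) = 33.8 × 1.434783 = 48.4957
Index = Σ wᵢ·(p₁ᵢ/p₀ᵢ) = 23.7867 + 28.1024 + 15.1147 + 6.2392 + 48.4957 = 121.7386

121.74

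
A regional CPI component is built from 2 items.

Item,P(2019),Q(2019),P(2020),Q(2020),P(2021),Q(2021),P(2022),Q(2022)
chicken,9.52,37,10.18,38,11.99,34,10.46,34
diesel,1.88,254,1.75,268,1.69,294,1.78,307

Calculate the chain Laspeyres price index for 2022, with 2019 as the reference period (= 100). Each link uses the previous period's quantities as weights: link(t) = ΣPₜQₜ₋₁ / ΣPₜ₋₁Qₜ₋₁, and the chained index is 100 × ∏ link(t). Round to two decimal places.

Link 2019→2020:
ΣP(2020)Q(2019) = 10.18×37 + 1.75×254 = 376.66 + 444.5 = 821.16
ΣP(2019)Q(2019) = 9.52×37 + 1.88×254 = 352.24 + 477.52 = 829.76
link = 821.16/829.76 = 0.989636
Link 2020→2021:
ΣP(2021)Q(2020) = 11.99×38 + 1.69×268 = 455.62 + 452.92 = 908.54
ΣP(2020)Q(2020) = 10.18×38 + 1.75×268 = 386.84 + 469 = 855.84
link = 908.54/855.84 = 1.061577
Link 2021→2022:
ΣP(2022)Q(2021) = 10.46×34 + 1.78×294 = 355.64 + 523.32 = 878.96
ΣP(2021)Q(2021) = 11.99×34 + 1.69×294 = 407.66 + 496.86 = 904.52
link = 878.96/904.52 = 0.971742
Chained index = 100 × 0.989636 × 1.061577 × 0.971742 = 102.0887

102.09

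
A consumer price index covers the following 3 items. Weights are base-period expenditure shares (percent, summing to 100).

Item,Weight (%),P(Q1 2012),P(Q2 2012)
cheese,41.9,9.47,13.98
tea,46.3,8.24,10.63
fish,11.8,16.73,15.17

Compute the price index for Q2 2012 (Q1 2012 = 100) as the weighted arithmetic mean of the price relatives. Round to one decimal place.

cheese: 41.9 × (13.98/9.47) = 41.9 × 1.476241 = 61.8545
tea: 46.3 × (10.63/8.24) = 46.3 × 1.290049 = 59.7292
fish: 11.8 × (15.17/16.73) = 11.8 × 0.906754 = 10.6997
Index = Σ wᵢ·(p₁ᵢ/p₀ᵢ) = 61.8545 + 59.7292 + 10.6997 = 132.2834

132.3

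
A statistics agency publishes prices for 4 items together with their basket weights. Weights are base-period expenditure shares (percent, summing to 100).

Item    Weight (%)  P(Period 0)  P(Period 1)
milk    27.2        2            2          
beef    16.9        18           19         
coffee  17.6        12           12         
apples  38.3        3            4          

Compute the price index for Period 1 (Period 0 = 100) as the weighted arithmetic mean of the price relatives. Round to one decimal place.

113.7

milk: 27.2 × (2/2) = 27.2 × 1.000000 = 27.2000
beef: 16.9 × (19/18) = 16.9 × 1.055556 = 17.8389
coffee: 17.6 × (12/12) = 17.6 × 1.000000 = 17.6000
apples: 38.3 × (4/3) = 38.3 × 1.333333 = 51.0667
Index = Σ wᵢ·(p₁ᵢ/p₀ᵢ) = 27.2000 + 17.8389 + 17.6000 + 51.0667 = 113.7056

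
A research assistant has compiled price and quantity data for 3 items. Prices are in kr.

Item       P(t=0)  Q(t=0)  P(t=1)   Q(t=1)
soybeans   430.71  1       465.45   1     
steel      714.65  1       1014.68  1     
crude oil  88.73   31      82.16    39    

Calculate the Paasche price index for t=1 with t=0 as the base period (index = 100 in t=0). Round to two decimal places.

101.71

Paasche price index uses current-period quantities as weights.
ΣP(t=1)·Q(t=1) = 465.45×1 + 1014.68×1 + 82.16×39 = 465.45 + 1014.68 + 3204.24 = 4684.37
ΣP(t=0)·Q(t=1) = 430.71×1 + 714.65×1 + 88.73×39 = 430.71 + 714.65 + 3460.47 = 4605.83
Index = 4684.37 / 4605.83 × 100 = 101.7052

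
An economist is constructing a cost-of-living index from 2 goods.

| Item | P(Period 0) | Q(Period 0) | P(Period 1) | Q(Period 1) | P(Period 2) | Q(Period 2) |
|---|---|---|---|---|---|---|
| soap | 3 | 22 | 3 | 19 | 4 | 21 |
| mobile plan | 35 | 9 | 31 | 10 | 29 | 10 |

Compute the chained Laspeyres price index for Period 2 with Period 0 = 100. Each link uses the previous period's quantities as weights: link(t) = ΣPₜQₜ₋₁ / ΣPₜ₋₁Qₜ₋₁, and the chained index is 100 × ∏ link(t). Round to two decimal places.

90.30

Link Period 0→Period 1:
ΣP(Period 1)Q(Period 0) = 3×22 + 31×9 = 66 + 279 = 345
ΣP(Period 0)Q(Period 0) = 3×22 + 35×9 = 66 + 315 = 381
link = 345/381 = 0.905512
Link Period 1→Period 2:
ΣP(Period 2)Q(Period 1) = 4×19 + 29×10 = 76 + 290 = 366
ΣP(Period 1)Q(Period 1) = 3×19 + 31×10 = 57 + 310 = 367
link = 366/367 = 0.997275
Chained index = 100 × 0.905512 × 0.997275 = 90.3044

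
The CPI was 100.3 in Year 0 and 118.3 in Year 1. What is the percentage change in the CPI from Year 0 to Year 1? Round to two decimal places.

17.95%

Change = (118.3 − 100.3) / 100.3 × 100
       = 18.0 / 100.3 × 100 = 17.9462%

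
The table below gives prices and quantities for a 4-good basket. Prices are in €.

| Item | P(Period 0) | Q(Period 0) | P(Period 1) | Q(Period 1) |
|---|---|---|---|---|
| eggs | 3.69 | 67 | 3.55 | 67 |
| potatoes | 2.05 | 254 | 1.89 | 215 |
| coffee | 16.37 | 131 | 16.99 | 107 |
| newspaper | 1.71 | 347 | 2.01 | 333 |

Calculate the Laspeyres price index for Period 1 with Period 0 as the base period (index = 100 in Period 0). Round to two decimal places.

Laspeyres price index uses base-period quantities as weights.
ΣP(Period 1)·Q(Period 0) = 3.55×67 + 1.89×254 + 16.99×131 + 2.01×347 = 237.85 + 480.06 + 2225.69 + 697.47 = 3641.07
ΣP(Period 0)·Q(Period 0) = 3.69×67 + 2.05×254 + 16.37×131 + 1.71×347 = 247.23 + 520.7 + 2144.47 + 593.37 = 3505.77
Index = 3641.07 / 3505.77 × 100 = 103.8594

103.86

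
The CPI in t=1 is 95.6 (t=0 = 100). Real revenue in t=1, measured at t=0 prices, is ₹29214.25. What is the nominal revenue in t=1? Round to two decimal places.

Nominal = Real × (Index/100) = 29214.25 × (95.6/100)
        = 29214.25 × 0.956 = 27928.8230

27928.82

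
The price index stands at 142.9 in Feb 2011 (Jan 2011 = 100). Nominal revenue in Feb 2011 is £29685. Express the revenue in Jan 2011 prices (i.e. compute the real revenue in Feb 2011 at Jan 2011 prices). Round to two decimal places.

20773.27

Real = Nominal ÷ (Index/100) = 29685 ÷ (142.9/100)
     = 29685 ÷ 1.429 = 20773.2680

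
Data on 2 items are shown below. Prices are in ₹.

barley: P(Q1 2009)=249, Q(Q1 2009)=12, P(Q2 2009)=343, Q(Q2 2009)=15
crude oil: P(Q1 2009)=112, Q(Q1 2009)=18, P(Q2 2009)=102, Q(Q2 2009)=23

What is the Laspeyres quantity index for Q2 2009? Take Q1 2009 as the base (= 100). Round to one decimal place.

126.1

Laspeyres quantity index uses base-period prices as weights.
ΣP(Q1 2009)·Q(Q2 2009) = 249×15 + 112×23 = 3735 + 2576 = 6311
ΣP(Q1 2009)·Q(Q1 2009) = 249×12 + 112×18 = 2988 + 2016 = 5004
Index = 6311 / 5004 × 100 = 126.1191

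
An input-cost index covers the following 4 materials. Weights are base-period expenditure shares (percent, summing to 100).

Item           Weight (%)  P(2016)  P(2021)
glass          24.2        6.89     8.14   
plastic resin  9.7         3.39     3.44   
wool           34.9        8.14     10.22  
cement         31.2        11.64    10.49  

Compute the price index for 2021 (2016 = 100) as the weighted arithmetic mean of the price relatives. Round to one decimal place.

110.4

glass: 24.2 × (8.14/6.89) = 24.2 × 1.181422 = 28.5904
plastic resin: 9.7 × (3.44/3.39) = 9.7 × 1.014749 = 9.8431
wool: 34.9 × (10.22/8.14) = 34.9 × 1.255528 = 43.8179
cement: 31.2 × (10.49/11.64) = 31.2 × 0.901203 = 28.1175
Index = Σ wᵢ·(p₁ᵢ/p₀ᵢ) = 28.5904 + 9.8431 + 43.8179 + 28.1175 = 110.3690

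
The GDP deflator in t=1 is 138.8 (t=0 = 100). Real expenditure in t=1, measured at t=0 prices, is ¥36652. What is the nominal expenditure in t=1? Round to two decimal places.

50872.98

Nominal = Real × (Index/100) = 36652 × (138.8/100)
        = 36652 × 1.388 = 50872.9760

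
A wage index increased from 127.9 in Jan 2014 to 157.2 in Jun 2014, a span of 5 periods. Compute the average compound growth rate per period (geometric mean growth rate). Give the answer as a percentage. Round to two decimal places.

Growth factor = (157.2/127.9)^(1/5) = (1.229085)^(1/5) = 1.042117
Growth rate = 1.042117 − 1 = 0.042117 = 4.2117%

4.21%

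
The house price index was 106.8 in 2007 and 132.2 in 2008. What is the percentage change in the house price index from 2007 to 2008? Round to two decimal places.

23.78%

Change = (132.2 − 106.8) / 106.8 × 100
       = 25.4 / 106.8 × 100 = 23.7828%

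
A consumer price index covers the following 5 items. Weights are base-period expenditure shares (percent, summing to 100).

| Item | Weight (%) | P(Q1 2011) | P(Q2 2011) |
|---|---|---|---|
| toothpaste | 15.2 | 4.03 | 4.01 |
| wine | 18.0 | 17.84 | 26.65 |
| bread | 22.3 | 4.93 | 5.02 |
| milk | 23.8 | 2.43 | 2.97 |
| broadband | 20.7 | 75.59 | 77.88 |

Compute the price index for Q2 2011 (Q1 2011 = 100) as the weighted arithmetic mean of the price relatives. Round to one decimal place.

115.1

toothpaste: 15.2 × (4.01/4.03) = 15.2 × 0.995037 = 15.1246
wine: 18.0 × (26.65/17.84) = 18.0 × 1.493834 = 26.8890
bread: 22.3 × (5.02/4.93) = 22.3 × 1.018256 = 22.7071
milk: 23.8 × (2.97/2.43) = 23.8 × 1.222222 = 29.0889
broadband: 20.7 × (77.88/75.59) = 20.7 × 1.030295 = 21.3271
Index = Σ wᵢ·(p₁ᵢ/p₀ᵢ) = 15.1246 + 26.8890 + 22.7071 + 29.0889 + 21.3271 = 115.1367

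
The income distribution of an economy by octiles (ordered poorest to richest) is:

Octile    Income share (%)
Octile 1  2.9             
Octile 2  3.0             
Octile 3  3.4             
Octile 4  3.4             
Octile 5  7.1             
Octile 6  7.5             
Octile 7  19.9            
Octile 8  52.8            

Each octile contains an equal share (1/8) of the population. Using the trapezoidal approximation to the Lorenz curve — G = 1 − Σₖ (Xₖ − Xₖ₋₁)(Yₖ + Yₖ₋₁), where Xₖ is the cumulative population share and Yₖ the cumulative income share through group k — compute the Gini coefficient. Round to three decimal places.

Cumulative income shares Yₖ: 0.0290, 0.0590, 0.0930, 0.1270, 0.1980, 0.2730, 0.4720, 1.0000
Σ (Xₖ−Xₖ₋₁)(Yₖ+Yₖ₋₁) = (1/8)(0.0290+0.0000) + (1/8)(0.0590+0.0290) + (1/8)(0.0930+0.0590) + (1/8)(0.1270+0.0930) + (1/8)(0.1980+0.1270) + (1/8)(0.2730+0.1980) + (1/8)(0.4720+0.2730) + (1/8)(1.0000+0.4720)
  = 0.0036 + 0.0110 + 0.0190 + 0.0275 + 0.0406 + 0.0589 + 0.0931 + 0.1840 = 0.4377
G = 1 − 0.4377 = 0.5623

0.562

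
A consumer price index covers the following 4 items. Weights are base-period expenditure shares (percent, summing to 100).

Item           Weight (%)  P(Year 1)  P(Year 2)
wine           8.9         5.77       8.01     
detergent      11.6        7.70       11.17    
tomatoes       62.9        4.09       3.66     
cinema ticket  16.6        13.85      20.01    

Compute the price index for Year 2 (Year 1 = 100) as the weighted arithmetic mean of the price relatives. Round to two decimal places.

wine: 8.9 × (8.01/5.77) = 8.9 × 1.388215 = 12.3551
detergent: 11.6 × (11.17/7.70) = 11.6 × 1.450649 = 16.8275
tomatoes: 62.9 × (3.66/4.09) = 62.9 × 0.894866 = 56.2870
cinema ticket: 16.6 × (20.01/13.85) = 16.6 × 1.444765 = 23.9831
Index = Σ wᵢ·(p₁ᵢ/p₀ᵢ) = 12.3551 + 16.8275 + 56.2870 + 23.9831 = 109.4528

109.45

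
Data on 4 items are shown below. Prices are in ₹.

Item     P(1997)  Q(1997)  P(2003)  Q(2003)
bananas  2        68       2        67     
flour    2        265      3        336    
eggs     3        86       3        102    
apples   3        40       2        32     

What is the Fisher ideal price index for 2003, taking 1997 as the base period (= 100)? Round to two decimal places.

Laspeyres component (base-period weights):
ΣP(2003)Q(1997) = 2×68 + 3×265 + 3×86 + 2×40 = 136 + 795 + 258 + 80 = 1269
ΣP(1997)Q(1997) = 2×68 + 2×265 + 3×86 + 3×40 = 136 + 530 + 258 + 120 = 1044
L = 1269 / 1044 × 100 = 121.5517
Paasche component (current-period weights):
ΣP(2003)Q(2003) = 2×67 + 3×336 + 3×102 + 2×32 = 134 + 1008 + 306 + 64 = 1512
ΣP(1997)Q(2003) = 2×67 + 2×336 + 3×102 + 3×32 = 134 + 672 + 306 + 96 = 1208
P = 1512 / 1208 × 100 = 125.1656
Fisher = √(L × P) = √(121.5517 × 125.1656) = 123.3454

123.35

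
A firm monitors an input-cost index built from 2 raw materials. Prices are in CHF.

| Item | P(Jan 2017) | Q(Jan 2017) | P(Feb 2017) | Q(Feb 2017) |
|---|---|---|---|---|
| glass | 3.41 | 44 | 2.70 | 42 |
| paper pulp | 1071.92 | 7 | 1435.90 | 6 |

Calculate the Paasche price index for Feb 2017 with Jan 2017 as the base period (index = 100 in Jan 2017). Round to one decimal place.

Paasche price index uses current-period quantities as weights.
ΣP(Feb 2017)·Q(Feb 2017) = 2.70×42 + 1435.90×6 = 113.4 + 8615.4 = 8728.8
ΣP(Jan 2017)·Q(Feb 2017) = 3.41×42 + 1071.92×6 = 143.22 + 6431.52 = 6574.74
Index = 8728.8 / 6574.74 × 100 = 132.7627

132.8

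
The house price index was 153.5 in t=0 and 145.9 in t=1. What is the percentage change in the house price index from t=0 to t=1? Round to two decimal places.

-4.95%

Change = (145.9 − 153.5) / 153.5 × 100
       = -7.6 / 153.5 × 100 = -4.9511%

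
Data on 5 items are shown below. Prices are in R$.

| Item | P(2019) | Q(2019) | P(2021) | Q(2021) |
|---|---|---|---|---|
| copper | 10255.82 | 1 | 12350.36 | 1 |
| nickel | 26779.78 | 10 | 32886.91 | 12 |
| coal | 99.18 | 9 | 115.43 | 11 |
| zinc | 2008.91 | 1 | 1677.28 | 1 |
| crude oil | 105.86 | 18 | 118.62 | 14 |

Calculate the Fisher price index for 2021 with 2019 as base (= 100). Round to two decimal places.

Laspeyres component (base-period weights):
ΣP(2021)Q(2019) = 12350.36×1 + 32886.91×10 + 115.43×9 + 1677.28×1 + 118.62×18 = 12350.36 + 328869.1 + 1038.87 + 1677.28 + 2135.16 = 346070.77
ΣP(2019)Q(2019) = 10255.82×1 + 26779.78×10 + 99.18×9 + 2008.91×1 + 105.86×18 = 10255.82 + 267797.8 + 892.62 + 2008.91 + 1905.48 = 282860.63
L = 346070.77 / 282860.63 × 100 = 122.3467
Paasche component (current-period weights):
ΣP(2021)Q(2021) = 12350.36×1 + 32886.91×12 + 115.43×11 + 1677.28×1 + 118.62×14 = 12350.36 + 394642.92 + 1269.73 + 1677.28 + 1660.68 = 411600.97
ΣP(2019)Q(2021) = 10255.82×1 + 26779.78×12 + 99.18×11 + 2008.91×1 + 105.86×14 = 10255.82 + 321357.36 + 1090.98 + 2008.91 + 1482.04 = 336195.11
P = 411600.97 / 336195.11 × 100 = 122.4292
Fisher = √(L × P) = √(122.3467 × 122.4292) = 122.3880

122.39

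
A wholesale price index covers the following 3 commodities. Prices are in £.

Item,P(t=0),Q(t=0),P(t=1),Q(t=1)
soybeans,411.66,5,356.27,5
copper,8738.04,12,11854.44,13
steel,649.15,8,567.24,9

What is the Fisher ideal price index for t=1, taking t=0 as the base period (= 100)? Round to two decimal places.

132.52

Laspeyres component (base-period weights):
ΣP(t=1)Q(t=0) = 356.27×5 + 11854.44×12 + 567.24×8 = 1781.35 + 142253.28 + 4537.92 = 148572.55
ΣP(t=0)Q(t=0) = 411.66×5 + 8738.04×12 + 649.15×8 = 2058.3 + 104856.48 + 5193.2 = 112107.98
L = 148572.55 / 112107.98 × 100 = 132.5263
Paasche component (current-period weights):
ΣP(t=1)Q(t=1) = 356.27×5 + 11854.44×13 + 567.24×9 = 1781.35 + 154107.72 + 5105.16 = 160994.23
ΣP(t=0)Q(t=1) = 411.66×5 + 8738.04×13 + 649.15×9 = 2058.3 + 113594.52 + 5842.35 = 121495.17
P = 160994.23 / 121495.17 × 100 = 132.5108
Fisher = √(L × P) = √(132.5263 × 132.5108) = 132.5185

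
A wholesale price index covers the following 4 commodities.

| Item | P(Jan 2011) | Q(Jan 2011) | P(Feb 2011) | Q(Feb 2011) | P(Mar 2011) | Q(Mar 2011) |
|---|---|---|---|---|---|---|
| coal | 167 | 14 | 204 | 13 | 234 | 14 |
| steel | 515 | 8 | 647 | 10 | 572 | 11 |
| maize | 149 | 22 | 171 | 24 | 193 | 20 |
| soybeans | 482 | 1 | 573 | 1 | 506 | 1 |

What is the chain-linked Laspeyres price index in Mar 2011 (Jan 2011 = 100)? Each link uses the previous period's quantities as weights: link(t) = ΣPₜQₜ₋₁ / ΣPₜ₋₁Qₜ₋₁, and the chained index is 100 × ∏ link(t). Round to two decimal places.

121.92

Link Jan 2011→Feb 2011:
ΣP(Feb 2011)Q(Jan 2011) = 204×14 + 647×8 + 171×22 + 573×1 = 2856 + 5176 + 3762 + 573 = 12367
ΣP(Jan 2011)Q(Jan 2011) = 167×14 + 515×8 + 149×22 + 482×1 = 2338 + 4120 + 3278 + 482 = 10218
link = 12367/10218 = 1.210315
Link Feb 2011→Mar 2011:
ΣP(Mar 2011)Q(Feb 2011) = 234×13 + 572×10 + 193×24 + 506×1 = 3042 + 5720 + 4632 + 506 = 13900
ΣP(Feb 2011)Q(Feb 2011) = 204×13 + 647×10 + 171×24 + 573×1 = 2652 + 6470 + 4104 + 573 = 13799
link = 13900/13799 = 1.007319
Chained index = 100 × 1.210315 × 1.007319 = 121.9174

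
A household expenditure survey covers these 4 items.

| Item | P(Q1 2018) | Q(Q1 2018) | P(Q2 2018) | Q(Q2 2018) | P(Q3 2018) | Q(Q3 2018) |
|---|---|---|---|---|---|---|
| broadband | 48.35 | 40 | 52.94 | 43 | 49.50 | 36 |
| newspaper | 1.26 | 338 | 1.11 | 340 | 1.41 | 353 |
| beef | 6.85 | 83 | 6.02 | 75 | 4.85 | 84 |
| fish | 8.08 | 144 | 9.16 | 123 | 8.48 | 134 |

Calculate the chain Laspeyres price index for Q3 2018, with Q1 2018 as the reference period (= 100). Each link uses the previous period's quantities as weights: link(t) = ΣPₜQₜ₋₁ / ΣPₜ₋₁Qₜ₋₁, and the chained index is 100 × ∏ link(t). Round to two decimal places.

99.95

Link Q1 2018→Q2 2018:
ΣP(Q2 2018)Q(Q1 2018) = 52.94×40 + 1.11×338 + 6.02×83 + 9.16×144 = 2117.6 + 375.18 + 499.66 + 1319.04 = 4311.48
ΣP(Q1 2018)Q(Q1 2018) = 48.35×40 + 1.26×338 + 6.85×83 + 8.08×144 = 1934 + 425.88 + 568.55 + 1163.52 = 4091.95
link = 4311.48/4091.95 = 1.053649
Link Q2 2018→Q3 2018:
ΣP(Q3 2018)Q(Q2 2018) = 49.50×43 + 1.41×340 + 4.85×75 + 8.48×123 = 2128.5 + 479.4 + 363.75 + 1043.04 = 4014.69
ΣP(Q2 2018)Q(Q2 2018) = 52.94×43 + 1.11×340 + 6.02×75 + 9.16×123 = 2276.42 + 377.4 + 451.5 + 1126.68 = 4232
link = 4014.69/4232 = 0.948651
Chained index = 100 × 1.053649 × 0.948651 = 99.9545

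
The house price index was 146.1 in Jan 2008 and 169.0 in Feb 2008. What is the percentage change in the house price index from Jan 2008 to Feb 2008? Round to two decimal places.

15.67%

Change = (169.0 − 146.1) / 146.1 × 100
       = 22.9 / 146.1 × 100 = 15.6742%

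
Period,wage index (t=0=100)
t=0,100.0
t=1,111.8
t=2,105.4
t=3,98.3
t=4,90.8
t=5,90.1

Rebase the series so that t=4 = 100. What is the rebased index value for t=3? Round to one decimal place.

Rebased(t=3) = 98.3 / 90.8 × 100 = 108.2599

108.3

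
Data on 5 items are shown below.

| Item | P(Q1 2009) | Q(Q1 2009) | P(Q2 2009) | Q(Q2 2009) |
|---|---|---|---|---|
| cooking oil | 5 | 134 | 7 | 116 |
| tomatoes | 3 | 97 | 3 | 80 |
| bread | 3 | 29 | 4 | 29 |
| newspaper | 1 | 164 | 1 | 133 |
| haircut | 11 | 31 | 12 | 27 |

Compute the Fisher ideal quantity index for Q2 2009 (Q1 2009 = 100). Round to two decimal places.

86.24

Laspeyres component (base-period weights):
ΣP(Q1 2009)Q(Q2 2009) = 5×116 + 3×80 + 3×29 + 1×133 + 11×27 = 580 + 240 + 87 + 133 + 297 = 1337
ΣP(Q1 2009)Q(Q1 2009) = 5×134 + 3×97 + 3×29 + 1×164 + 11×31 = 670 + 291 + 87 + 164 + 341 = 1553
L = 1337 / 1553 × 100 = 86.0914
Paasche component (current-period weights):
ΣP(Q2 2009)Q(Q2 2009) = 7×116 + 3×80 + 4×29 + 1×133 + 12×27 = 812 + 240 + 116 + 133 + 324 = 1625
ΣP(Q2 2009)Q(Q1 2009) = 7×134 + 3×97 + 4×29 + 1×164 + 12×31 = 938 + 291 + 116 + 164 + 372 = 1881
P = 1625 / 1881 × 100 = 86.3902
Fisher = √(L × P) = √(86.0914 × 86.3902) = 86.2407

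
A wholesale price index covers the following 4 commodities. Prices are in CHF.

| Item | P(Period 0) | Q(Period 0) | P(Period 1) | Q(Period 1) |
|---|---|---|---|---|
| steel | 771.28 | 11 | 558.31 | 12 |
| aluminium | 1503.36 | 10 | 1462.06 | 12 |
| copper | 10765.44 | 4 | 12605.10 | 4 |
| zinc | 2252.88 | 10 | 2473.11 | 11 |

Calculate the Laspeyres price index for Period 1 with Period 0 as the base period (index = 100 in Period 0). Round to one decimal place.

Laspeyres price index uses base-period quantities as weights.
ΣP(Period 1)·Q(Period 0) = 558.31×11 + 1462.06×10 + 12605.10×4 + 2473.11×10 = 6141.41 + 14620.6 + 50420.4 + 24731.1 = 95913.51
ΣP(Period 0)·Q(Period 0) = 771.28×11 + 1503.36×10 + 10765.44×4 + 2252.88×10 = 8484.08 + 15033.6 + 43061.76 + 22528.8 = 89108.24
Index = 95913.51 / 89108.24 × 100 = 107.6371

107.6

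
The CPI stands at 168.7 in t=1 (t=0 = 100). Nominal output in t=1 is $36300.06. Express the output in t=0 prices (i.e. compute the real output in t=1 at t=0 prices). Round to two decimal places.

21517.52

Real = Nominal ÷ (Index/100) = 36300.06 ÷ (168.7/100)
     = 36300.06 ÷ 1.687 = 21517.5222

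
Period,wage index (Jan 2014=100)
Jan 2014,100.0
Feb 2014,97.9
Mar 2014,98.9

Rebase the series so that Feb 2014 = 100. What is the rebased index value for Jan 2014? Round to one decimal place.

Rebased(Jan 2014) = 100.0 / 97.9 × 100 = 102.1450

102.1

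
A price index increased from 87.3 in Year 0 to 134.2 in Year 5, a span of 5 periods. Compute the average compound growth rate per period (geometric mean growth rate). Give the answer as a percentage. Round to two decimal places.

Growth factor = (134.2/87.3)^(1/5) = (1.537228)^(1/5) = 1.089802
Growth rate = 1.089802 − 1 = 0.089802 = 8.9802%

8.98%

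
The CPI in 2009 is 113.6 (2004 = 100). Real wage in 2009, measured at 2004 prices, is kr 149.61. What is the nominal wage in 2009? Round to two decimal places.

169.96

Nominal = Real × (Index/100) = 149.61 × (113.6/100)
        = 149.61 × 1.136 = 169.9570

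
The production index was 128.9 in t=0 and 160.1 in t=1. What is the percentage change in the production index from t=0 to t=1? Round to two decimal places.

24.20%

Change = (160.1 − 128.9) / 128.9 × 100
       = 31.2 / 128.9 × 100 = 24.2048%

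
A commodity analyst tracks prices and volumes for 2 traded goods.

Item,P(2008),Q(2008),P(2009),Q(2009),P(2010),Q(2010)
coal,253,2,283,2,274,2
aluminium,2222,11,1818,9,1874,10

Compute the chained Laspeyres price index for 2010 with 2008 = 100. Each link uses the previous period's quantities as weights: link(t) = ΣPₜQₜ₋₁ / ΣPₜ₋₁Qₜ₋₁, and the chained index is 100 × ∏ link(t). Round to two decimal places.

84.79

Link 2008→2009:
ΣP(2009)Q(2008) = 283×2 + 1818×11 = 566 + 19998 = 20564
ΣP(2008)Q(2008) = 253×2 + 2222×11 = 506 + 24442 = 24948
link = 20564/24948 = 0.824274
Link 2009→2010:
ΣP(2010)Q(2009) = 274×2 + 1874×9 = 548 + 16866 = 17414
ΣP(2009)Q(2009) = 283×2 + 1818×9 = 566 + 16362 = 16928
link = 17414/16928 = 1.028710
Chained index = 100 × 0.824274 × 1.028710 = 84.7939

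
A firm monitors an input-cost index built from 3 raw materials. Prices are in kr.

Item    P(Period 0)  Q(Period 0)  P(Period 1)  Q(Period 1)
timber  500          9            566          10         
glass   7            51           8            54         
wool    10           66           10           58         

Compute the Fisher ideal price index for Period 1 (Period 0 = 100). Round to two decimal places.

Laspeyres component (base-period weights):
ΣP(Period 1)Q(Period 0) = 566×9 + 8×51 + 10×66 = 5094 + 408 + 660 = 6162
ΣP(Period 0)Q(Period 0) = 500×9 + 7×51 + 10×66 = 4500 + 357 + 660 = 5517
L = 6162 / 5517 × 100 = 111.6911
Paasche component (current-period weights):
ΣP(Period 1)Q(Period 1) = 566×10 + 8×54 + 10×58 = 5660 + 432 + 580 = 6672
ΣP(Period 0)Q(Period 1) = 500×10 + 7×54 + 10×58 = 5000 + 378 + 580 = 5958
P = 6672 / 5958 × 100 = 111.9839
Fisher = √(L × P) = √(111.6911 × 111.9839) = 111.8374

111.84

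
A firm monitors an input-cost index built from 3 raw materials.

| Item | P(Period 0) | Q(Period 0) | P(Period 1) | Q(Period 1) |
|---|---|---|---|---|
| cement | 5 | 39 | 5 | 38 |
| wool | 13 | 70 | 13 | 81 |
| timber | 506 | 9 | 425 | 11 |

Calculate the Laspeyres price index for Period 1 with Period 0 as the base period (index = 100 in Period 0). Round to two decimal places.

87.12

Laspeyres price index uses base-period quantities as weights.
ΣP(Period 1)·Q(Period 0) = 5×39 + 13×70 + 425×9 = 195 + 910 + 3825 = 4930
ΣP(Period 0)·Q(Period 0) = 5×39 + 13×70 + 506×9 = 195 + 910 + 4554 = 5659
Index = 4930 / 5659 × 100 = 87.1179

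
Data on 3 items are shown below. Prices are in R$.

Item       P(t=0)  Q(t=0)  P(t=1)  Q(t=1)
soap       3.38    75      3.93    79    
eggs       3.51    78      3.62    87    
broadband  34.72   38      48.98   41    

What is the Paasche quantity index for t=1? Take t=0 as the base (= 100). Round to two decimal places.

Paasche quantity index uses current-period prices as weights.
ΣP(t=1)·Q(t=1) = 3.93×79 + 3.62×87 + 48.98×41 = 310.47 + 314.94 + 2008.18 = 2633.59
ΣP(t=1)·Q(t=0) = 3.93×75 + 3.62×78 + 48.98×38 = 294.75 + 282.36 + 1861.24 = 2438.35
Index = 2633.59 / 2438.35 × 100 = 108.0071

108.01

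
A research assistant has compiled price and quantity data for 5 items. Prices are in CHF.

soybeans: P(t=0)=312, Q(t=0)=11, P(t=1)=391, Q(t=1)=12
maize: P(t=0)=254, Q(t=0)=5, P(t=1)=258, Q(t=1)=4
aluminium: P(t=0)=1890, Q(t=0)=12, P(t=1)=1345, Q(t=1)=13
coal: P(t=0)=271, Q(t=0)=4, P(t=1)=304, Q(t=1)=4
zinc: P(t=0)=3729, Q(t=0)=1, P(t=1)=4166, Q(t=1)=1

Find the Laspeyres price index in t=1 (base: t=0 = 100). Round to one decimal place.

Laspeyres price index uses base-period quantities as weights.
ΣP(t=1)·Q(t=0) = 391×11 + 258×5 + 1345×12 + 304×4 + 4166×1 = 4301 + 1290 + 16140 + 1216 + 4166 = 27113
ΣP(t=0)·Q(t=0) = 312×11 + 254×5 + 1890×12 + 271×4 + 3729×1 = 3432 + 1270 + 22680 + 1084 + 3729 = 32195
Index = 27113 / 32195 × 100 = 84.2149

84.2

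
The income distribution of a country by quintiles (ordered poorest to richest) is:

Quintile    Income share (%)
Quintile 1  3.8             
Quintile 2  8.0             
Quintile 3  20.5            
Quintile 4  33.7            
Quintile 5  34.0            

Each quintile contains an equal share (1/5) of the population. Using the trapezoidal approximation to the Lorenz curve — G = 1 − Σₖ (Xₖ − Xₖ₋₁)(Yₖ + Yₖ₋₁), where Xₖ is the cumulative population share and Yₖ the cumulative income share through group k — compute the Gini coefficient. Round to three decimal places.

0.344

Cumulative income shares Yₖ: 0.0380, 0.1180, 0.3230, 0.6600, 1.0000
Σ (Xₖ−Xₖ₋₁)(Yₖ+Yₖ₋₁) = (1/5)(0.0380+0.0000) + (1/5)(0.1180+0.0380) + (1/5)(0.3230+0.1180) + (1/5)(0.6600+0.3230) + (1/5)(1.0000+0.6600)
  = 0.0076 + 0.0312 + 0.0882 + 0.1966 + 0.3320 = 0.6556
G = 1 − 0.6556 = 0.3444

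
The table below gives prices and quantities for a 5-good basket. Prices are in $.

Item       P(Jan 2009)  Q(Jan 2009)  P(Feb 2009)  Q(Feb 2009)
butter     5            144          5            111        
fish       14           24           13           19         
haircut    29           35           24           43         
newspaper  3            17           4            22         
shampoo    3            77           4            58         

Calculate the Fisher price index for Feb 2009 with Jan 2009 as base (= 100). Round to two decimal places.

94.43

Laspeyres component (base-period weights):
ΣP(Feb 2009)Q(Jan 2009) = 5×144 + 13×24 + 24×35 + 4×17 + 4×77 = 720 + 312 + 840 + 68 + 308 = 2248
ΣP(Jan 2009)Q(Jan 2009) = 5×144 + 14×24 + 29×35 + 3×17 + 3×77 = 720 + 336 + 1015 + 51 + 231 = 2353
L = 2248 / 2353 × 100 = 95.5376
Paasche component (current-period weights):
ΣP(Feb 2009)Q(Feb 2009) = 5×111 + 13×19 + 24×43 + 4×22 + 4×58 = 555 + 247 + 1032 + 88 + 232 = 2154
ΣP(Jan 2009)Q(Feb 2009) = 5×111 + 14×19 + 29×43 + 3×22 + 3×58 = 555 + 266 + 1247 + 66 + 174 = 2308
P = 2154 / 2308 × 100 = 93.3276
Fisher = √(L × P) = √(95.5376 × 93.3276) = 94.4261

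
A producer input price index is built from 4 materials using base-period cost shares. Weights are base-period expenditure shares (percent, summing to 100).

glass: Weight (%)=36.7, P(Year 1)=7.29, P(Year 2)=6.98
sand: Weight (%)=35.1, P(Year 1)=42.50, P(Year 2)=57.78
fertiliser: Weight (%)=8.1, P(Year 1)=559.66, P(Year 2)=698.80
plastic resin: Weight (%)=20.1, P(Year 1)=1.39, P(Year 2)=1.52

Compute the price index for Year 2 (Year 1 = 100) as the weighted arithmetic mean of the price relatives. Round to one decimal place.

115.0

glass: 36.7 × (6.98/7.29) = 36.7 × 0.957476 = 35.1394
sand: 35.1 × (57.78/42.50) = 35.1 × 1.359529 = 47.7195
fertiliser: 8.1 × (698.80/559.66) = 8.1 × 1.248615 = 10.1138
plastic resin: 20.1 × (1.52/1.39) = 20.1 × 1.093525 = 21.9799
Index = Σ wᵢ·(p₁ᵢ/p₀ᵢ) = 35.1394 + 47.7195 + 10.1138 + 21.9799 = 114.9525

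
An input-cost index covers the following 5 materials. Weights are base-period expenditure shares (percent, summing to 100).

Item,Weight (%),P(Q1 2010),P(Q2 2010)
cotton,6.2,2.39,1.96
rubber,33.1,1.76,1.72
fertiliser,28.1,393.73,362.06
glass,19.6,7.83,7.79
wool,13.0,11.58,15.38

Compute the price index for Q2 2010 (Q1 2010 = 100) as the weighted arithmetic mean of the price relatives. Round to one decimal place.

cotton: 6.2 × (1.96/2.39) = 6.2 × 0.820084 = 5.0845
rubber: 33.1 × (1.72/1.76) = 33.1 × 0.977273 = 32.3477
fertiliser: 28.1 × (362.06/393.73) = 28.1 × 0.919564 = 25.8398
glass: 19.6 × (7.79/7.83) = 19.6 × 0.994891 = 19.4999
wool: 13.0 × (15.38/11.58) = 13.0 × 1.328152 = 17.2660
Index = Σ wᵢ·(p₁ᵢ/p₀ᵢ) = 5.0845 + 32.3477 + 25.8398 + 19.4999 + 17.2660 = 100.0378

100.0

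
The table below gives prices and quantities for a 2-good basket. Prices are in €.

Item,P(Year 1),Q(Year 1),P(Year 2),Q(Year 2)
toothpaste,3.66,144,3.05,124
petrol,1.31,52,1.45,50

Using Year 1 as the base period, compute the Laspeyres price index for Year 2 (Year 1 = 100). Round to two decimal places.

86.46

Laspeyres price index uses base-period quantities as weights.
ΣP(Year 2)·Q(Year 1) = 3.05×144 + 1.45×52 = 439.2 + 75.4 = 514.6
ΣP(Year 1)·Q(Year 1) = 3.66×144 + 1.31×52 = 527.04 + 68.12 = 595.16
Index = 514.6 / 595.16 × 100 = 86.4641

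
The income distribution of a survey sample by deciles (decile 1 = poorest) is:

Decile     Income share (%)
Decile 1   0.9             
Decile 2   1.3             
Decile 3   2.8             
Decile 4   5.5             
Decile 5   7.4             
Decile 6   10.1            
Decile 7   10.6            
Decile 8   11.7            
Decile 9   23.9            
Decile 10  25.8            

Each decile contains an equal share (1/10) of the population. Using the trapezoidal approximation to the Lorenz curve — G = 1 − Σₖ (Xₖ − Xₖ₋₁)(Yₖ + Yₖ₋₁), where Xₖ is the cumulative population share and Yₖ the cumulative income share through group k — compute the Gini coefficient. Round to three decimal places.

Cumulative income shares Yₖ: 0.0090, 0.0220, 0.0500, 0.1050, 0.1790, 0.2800, 0.3860, 0.5030, 0.7420, 1.0000
Σ (Xₖ−Xₖ₋₁)(Yₖ+Yₖ₋₁) = (1/10)(0.0090+0.0000) + (1/10)(0.0220+0.0090) + (1/10)(0.0500+0.0220) + (1/10)(0.1050+0.0500) + (1/10)(0.1790+0.1050) + (1/10)(0.2800+0.1790) + (1/10)(0.3860+0.2800) + (1/10)(0.5030+0.3860) + (1/10)(0.7420+0.5030) + (1/10)(1.0000+0.7420)
  = 0.0009 + 0.0031 + 0.0072 + 0.0155 + 0.0284 + 0.0459 + 0.0666 + 0.0889 + 0.1245 + 0.1742 = 0.5552
G = 1 − 0.5552 = 0.4448

0.445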